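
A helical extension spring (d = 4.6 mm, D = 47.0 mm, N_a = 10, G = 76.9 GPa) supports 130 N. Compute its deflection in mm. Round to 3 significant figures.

31.4 mm

k = Gd⁴/(8D³N_a) = (76.9×10³)(4.6⁴)/(8·47.0³·10) = 4.1455 N/mm
δ = F/k = 130 / 4.1455 = 31.36 mm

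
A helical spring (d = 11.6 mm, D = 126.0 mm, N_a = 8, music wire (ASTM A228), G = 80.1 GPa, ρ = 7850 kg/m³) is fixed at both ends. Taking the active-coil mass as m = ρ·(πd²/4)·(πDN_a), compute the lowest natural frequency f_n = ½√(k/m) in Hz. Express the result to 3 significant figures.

32.8 Hz

k = Gd⁴/(8D³N_a) = (80.1×10³)(11.6⁴)/(8·126.0³·8) = 11.329 N/mm = 11329 N/m
Wire length L = πDN_a = π·126.0·8 = 3166.7 mm
m = ρ·(πd²/4)·L = 7850 × 105.68×10⁻⁶ m² × 3.1667 m = 2.6272 kg
f_n = ½√(k/m) = 0.5·√(11329/2.6272) = 0.5·√(4312.1) = 32.833 Hz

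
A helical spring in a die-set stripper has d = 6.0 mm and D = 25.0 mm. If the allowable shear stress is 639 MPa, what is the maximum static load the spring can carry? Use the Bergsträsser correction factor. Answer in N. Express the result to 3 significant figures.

C = D/d = 25.0/6.0 = 4.1667
K_B = (4C+2)/(4C−3) = 18.667/13.667 = 1.3659
τ_max = K·8FD/(πd³) → F_max = τ_allow·πd³/(8DK)
F_max = 639·π·6.0³/(8·25.0·1.3659) = 4.3362e+05/273.17 = 1587.3 N

1590 N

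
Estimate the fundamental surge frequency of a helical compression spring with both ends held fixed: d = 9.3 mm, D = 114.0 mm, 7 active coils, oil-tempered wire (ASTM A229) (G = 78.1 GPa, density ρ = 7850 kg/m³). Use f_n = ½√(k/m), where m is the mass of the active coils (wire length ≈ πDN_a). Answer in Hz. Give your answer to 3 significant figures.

36.3 Hz

k = Gd⁴/(8D³N_a) = (78.1×10³)(9.3⁴)/(8·114.0³·7) = 7.0417 N/mm = 7041.7 N/m
Wire length L = πDN_a = π·114.0·7 = 2507 mm
m = ρ·(πd²/4)·L = 7850 × 67.929×10⁻⁶ m² × 2.507 m = 1.3368 kg
f_n = ½√(k/m) = 0.5·√(7041.7/1.3368) = 0.5·√(5267.5) = 36.289 Hz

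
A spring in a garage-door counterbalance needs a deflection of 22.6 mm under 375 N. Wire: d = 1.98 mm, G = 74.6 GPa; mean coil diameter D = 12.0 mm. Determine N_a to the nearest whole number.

Required rate k = F/δ = 375/22.6 = 16.593 N/mm
N_a = Gd⁴/(8D³k) = (74.6×10³ × 1.98⁴)/(8 × 12.0³ × 16.593)
    = 1.14657e+06 / 229381 = 4.999 → 5 coils

5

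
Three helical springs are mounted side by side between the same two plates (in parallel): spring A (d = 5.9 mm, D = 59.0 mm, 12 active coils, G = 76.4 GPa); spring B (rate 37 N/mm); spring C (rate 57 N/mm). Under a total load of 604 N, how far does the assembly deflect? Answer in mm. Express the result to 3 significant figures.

k_A = Gd⁴/(8D³N_a) = (76.4×10³)(5.9⁴)/(8·59.0³·12) = 4.6954 N/mm
Parallel: k_eq = 4.6954 + 37 + 57 = 98.695 N/mm
δ = F/k_eq = 604/98.695 = 6.1198 mm

6.12 mm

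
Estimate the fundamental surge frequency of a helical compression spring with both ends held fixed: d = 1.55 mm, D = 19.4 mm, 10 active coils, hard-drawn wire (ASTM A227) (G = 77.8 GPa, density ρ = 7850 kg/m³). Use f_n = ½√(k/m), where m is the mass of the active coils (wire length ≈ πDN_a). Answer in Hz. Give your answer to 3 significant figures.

146 Hz

k = Gd⁴/(8D³N_a) = (77.8×10³)(1.55⁴)/(8·19.4³·10) = 0.7688 N/mm = 768.8 N/m
Wire length L = πDN_a = π·19.4·10 = 609.47 mm
m = ρ·(πd²/4)·L = 7850 × 1.8869×10⁻⁶ m² × 0.60947 m = 0.0090276 kg
f_n = ½√(k/m) = 0.5·√(768.8/0.0090276) = 0.5·√(85160) = 145.91 Hz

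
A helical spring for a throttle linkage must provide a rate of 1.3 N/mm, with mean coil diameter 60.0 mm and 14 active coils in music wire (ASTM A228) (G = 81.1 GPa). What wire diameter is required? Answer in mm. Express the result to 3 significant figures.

d = (8D³N_a·k / G)^(1/4) = (8·60.0³·14·1.3 / (81.1×10³))^0.25
  = (387.79)^0.25 = 4.4376 mm

4.44 mm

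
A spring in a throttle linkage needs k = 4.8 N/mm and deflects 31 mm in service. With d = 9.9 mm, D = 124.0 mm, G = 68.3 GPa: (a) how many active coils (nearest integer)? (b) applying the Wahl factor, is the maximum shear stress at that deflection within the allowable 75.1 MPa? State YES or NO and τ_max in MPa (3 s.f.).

N_a = Gd⁴/(8D³k) = (68.3×10³)(9.9⁴)/(8·124.0³·4.8) = 8.961 → N_a = 9
Actual rate k = Gd⁴/(8D³·9) = 4.7793 N/mm
Working load F = kδ = 4.7793·31 = 148.16 N
C = 124.0/9.9 = 12.5253; K_W = (4C−1)/(4C−4)+0.615/C = 1.1142
τ_max = K_W·8FD/(πd³) = 1.1142·48.215 = 53.72 MPa
τ_max ≤ 75.1 MPa → acceptable

(a) 9 coils; (b) YES, τ_max = 53.7 MPa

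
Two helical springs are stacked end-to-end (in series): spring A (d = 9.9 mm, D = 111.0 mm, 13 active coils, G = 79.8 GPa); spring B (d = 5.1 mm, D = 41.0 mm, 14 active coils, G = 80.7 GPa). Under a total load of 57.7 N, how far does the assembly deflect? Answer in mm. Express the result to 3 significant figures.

18.9 mm

k_A = Gd⁴/(8D³N_a) = (79.8×10³)(9.9⁴)/(8·111.0³·13) = 5.3894 N/mm
k_B = Gd⁴/(8D³N_a) = (80.7×10³)(5.1⁴)/(8·41.0³·14) = 7.0727 N/mm
Series: 1/k_eq = 1/5.3894 + 1/7.0727 = 0.32694; k_eq = 3.0587 N/mm
δ = F/k_eq = 57.7/3.0587 = 18.864 mm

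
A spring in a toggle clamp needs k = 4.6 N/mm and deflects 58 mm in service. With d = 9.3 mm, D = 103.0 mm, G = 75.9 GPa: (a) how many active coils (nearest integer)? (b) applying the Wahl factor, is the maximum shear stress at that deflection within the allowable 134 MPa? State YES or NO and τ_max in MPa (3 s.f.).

(a) 14 coils; (b) YES, τ_max = 99.1 MPa

N_a = Gd⁴/(8D³k) = (75.9×10³)(9.3⁴)/(8·103.0³·4.6) = 14.12 → N_a = 14
Actual rate k = Gd⁴/(8D³·14) = 4.6392 N/mm
Working load F = kδ = 4.6392·58 = 269.07 N
C = 103.0/9.3 = 11.0753; K_W = (4C−1)/(4C−4)+0.615/C = 1.1300
τ_max = K_W·8FD/(πd³) = 1.1300·87.741 = 99.144 MPa
τ_max ≤ 134 MPa → acceptable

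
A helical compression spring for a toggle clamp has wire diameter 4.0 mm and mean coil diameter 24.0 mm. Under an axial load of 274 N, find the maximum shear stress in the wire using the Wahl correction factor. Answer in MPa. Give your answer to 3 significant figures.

Spring index C = D/d = 24.0/4.0 = 6.0000
K_W = (4C−1)/(4C−4) + 0.615/C = 23.000/20.000 + 0.1025 = 1.2525
τ₀ = 8FD/(πd³) = 8·274·24.0/(π·4.0³) = 52608/201.06 = 261.65 MPa
τ_max = K·τ₀ = 1.2525 × 261.65 = 327.72 MPa

328 MPa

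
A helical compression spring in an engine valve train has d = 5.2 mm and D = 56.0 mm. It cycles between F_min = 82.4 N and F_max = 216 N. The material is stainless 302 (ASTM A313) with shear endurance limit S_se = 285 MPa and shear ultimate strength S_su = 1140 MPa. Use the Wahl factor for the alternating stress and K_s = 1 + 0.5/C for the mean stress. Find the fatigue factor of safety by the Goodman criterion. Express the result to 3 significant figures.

C = D/d = 56.0/5.2 = 10.7692; K_W = (4C−1)/(4C−4)+0.615/C = 1.1339; K_s = 1+0.5/C = 1.0464
F_a = (F_max−F_min)/2 = 66.8 N; F_m = (F_max+F_min)/2 = 149.2 N
τ_a = K_W·8F_aD/(πd³) = 1.1339 × 67.748 = 76.818 MPa
τ_m = K_s·8F_mD/(πd³) = 1.0464 × 151.32 = 158.34 MPa
Goodman: 1/n_f = τ_a/S_se + τ_m/S_su = 76.818/285 + 158.34/1140 = 0.26954 + 0.13890 = 0.40843
n_f = 1/0.40843 = 2.448

2.45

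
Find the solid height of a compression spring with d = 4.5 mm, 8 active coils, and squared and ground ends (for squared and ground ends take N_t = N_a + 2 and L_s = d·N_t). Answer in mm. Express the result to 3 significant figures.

squared and ground ends: N_t = N_a + 2 = 8 + 2 = 10
L_s = d·N_t = 4.5 × 10 = 45 mm

45.0 mm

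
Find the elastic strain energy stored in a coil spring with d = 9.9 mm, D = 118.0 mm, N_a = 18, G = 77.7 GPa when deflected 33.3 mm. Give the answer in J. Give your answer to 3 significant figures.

k = Gd⁴/(8D³N_a) = (77.7×10³)(9.9⁴)/(8·118.0³·18) = 3.1547 N/mm
U = ½kδ² = 0.5 × 3.1547 × 33.3² = 1749.1 N·mm = 1.7491 J

1.75 J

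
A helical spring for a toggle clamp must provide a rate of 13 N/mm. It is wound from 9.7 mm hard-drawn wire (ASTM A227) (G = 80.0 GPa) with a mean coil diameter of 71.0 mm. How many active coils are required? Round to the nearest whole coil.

19

N_a = Gd⁴/(8D³k) = (80.0×10³ × 9.7⁴)/(8 × 71.0³ × 13)
    = 7.08234e+08 / 3.72227e+07 = 19.03 → 19 coils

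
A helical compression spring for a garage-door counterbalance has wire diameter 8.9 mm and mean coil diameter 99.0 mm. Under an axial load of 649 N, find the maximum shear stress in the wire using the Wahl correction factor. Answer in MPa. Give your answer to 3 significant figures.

Spring index C = D/d = 99.0/8.9 = 11.1236
K_W = (4C−1)/(4C−4) + 0.615/C = 43.494/40.494 + 0.0553 = 1.1294
τ₀ = 8FD/(πd³) = 8·649·99.0/(π·8.9³) = 514008/2214.7 = 232.09 MPa
τ_max = K·τ₀ = 1.1294 × 232.09 = 262.11 MPa

262 MPa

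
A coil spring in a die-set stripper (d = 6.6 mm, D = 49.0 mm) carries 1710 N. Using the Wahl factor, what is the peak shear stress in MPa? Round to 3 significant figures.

890 MPa

Spring index C = D/d = 49.0/6.6 = 7.4242
K_W = (4C−1)/(4C−4) + 0.615/C = 28.697/25.697 + 0.0828 = 1.1996
τ₀ = 8FD/(πd³) = 8·1710·49.0/(π·6.6³) = 670320/903.2 = 742.17 MPa
τ_max = K·τ₀ = 1.1996 × 742.17 = 890.29 MPa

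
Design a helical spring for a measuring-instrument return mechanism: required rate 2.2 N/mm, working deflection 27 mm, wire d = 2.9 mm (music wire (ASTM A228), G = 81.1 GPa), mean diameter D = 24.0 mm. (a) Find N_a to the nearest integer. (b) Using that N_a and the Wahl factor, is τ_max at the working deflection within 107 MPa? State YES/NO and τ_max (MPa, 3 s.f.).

N_a = Gd⁴/(8D³k) = (81.1×10³)(2.9⁴)/(8·24.0³·2.2) = 23.58 → N_a = 24
Actual rate k = Gd⁴/(8D³·24) = 2.1611 N/mm
Working load F = kδ = 2.1611·27 = 58.35 N
C = 24.0/2.9 = 8.2759; K_W = (4C−1)/(4C−4)+0.615/C = 1.1774
τ_max = K_W·8FD/(πd³) = 1.1774·146.22 = 172.16 MPa
τ_max > 107 MPa → exceeds allowable

(a) 24 coils; (b) NO, τ_max = 172 MPa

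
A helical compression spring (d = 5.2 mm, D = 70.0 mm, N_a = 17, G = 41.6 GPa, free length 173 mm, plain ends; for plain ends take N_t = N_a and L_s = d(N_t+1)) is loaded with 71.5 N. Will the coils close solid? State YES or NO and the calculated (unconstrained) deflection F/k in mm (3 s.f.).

YES, δ = 110 mm

k = Gd⁴/(8D³N_a) = (41.6×10³)(5.2⁴)/(8·70.0³·17) = 0.65204 N/mm
N_t = 17; L_s = 5.2·18 = 93.6 mm; δ_solid = L₀ − L_s = 173 − 93.6 = 79.4 mm
δ = F/k = 71.5/0.65204 = 109.66 mm
δ ≥ δ_solid → spring goes solid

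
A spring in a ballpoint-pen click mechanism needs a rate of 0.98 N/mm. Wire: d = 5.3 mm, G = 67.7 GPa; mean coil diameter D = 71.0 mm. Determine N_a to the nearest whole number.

19

N_a = Gd⁴/(8D³k) = (67.7×10³ × 5.3⁴)/(8 × 71.0³ × 0.98)
    = 5.34186e+07 / 2.80602e+06 = 19.04 → 19 coils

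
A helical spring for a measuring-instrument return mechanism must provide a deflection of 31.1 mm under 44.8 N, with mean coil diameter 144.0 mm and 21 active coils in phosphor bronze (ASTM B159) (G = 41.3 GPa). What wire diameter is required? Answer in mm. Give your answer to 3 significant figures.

11.5 mm

Required rate k = F/δ = 44.8/31.1 = 1.4405 N/mm
d = (8D³N_a·k / G)^(1/4) = (8·144.0³·21·1.4405 / (41.3×10³))^0.25
  = (17497)^0.25 = 11.5011 mm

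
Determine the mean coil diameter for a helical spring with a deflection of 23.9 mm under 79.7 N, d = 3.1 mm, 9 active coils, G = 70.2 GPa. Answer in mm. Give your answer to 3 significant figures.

30.0 mm

Required rate k = F/δ = 79.7/23.9 = 3.3347 N/mm
D = (Gd⁴/(8N_a·k))^(1/3) = (70.2×10³·3.1⁴/(8·9·3.3347))^(1/3)
  = (27001.7)^(1/3) = 30.0006 mm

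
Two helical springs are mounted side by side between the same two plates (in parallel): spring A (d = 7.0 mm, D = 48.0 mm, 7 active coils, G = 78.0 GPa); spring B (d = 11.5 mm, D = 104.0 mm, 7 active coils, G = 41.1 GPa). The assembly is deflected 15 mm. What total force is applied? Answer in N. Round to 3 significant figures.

625 N

k_A = Gd⁴/(8D³N_a) = (78.0×10³)(7.0⁴)/(8·48.0³·7) = 30.24 N/mm
k_B = Gd⁴/(8D³N_a) = (41.1×10³)(11.5⁴)/(8·104.0³·7) = 11.412 N/mm
Parallel: k_eq = 30.24 + 11.412 = 41.651 N/mm
F = k_eq·δ = 41.651·15 = 624.77 N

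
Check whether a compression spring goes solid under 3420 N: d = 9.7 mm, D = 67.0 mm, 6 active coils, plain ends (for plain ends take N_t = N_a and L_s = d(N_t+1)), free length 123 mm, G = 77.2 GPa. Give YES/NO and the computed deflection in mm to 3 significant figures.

k = Gd⁴/(8D³N_a) = (77.2×10³)(9.7⁴)/(8·67.0³·6) = 47.341 N/mm
N_t = 6; L_s = 9.7·7 = 67.9 mm; δ_solid = L₀ − L_s = 123 − 67.9 = 55.1 mm
δ = F/k = 3420/47.341 = 72.242 mm
δ ≥ δ_solid → spring goes solid

YES, δ = 72.2 mm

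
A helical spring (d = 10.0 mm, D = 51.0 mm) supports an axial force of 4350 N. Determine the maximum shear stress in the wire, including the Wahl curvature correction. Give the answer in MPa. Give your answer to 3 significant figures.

736 MPa

Spring index C = D/d = 51.0/10.0 = 5.1000
K_W = (4C−1)/(4C−4) + 0.615/C = 19.400/16.400 + 0.1206 = 1.3035
τ₀ = 8FD/(πd³) = 8·4350·51.0/(π·10.0³) = 1.7748e+06/3141.6 = 564.94 MPa
τ_max = K·τ₀ = 1.3035 × 564.94 = 736.4 MPa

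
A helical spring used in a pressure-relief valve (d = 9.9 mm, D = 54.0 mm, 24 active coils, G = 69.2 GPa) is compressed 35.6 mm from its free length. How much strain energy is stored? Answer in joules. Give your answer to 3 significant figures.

13.9 J

k = Gd⁴/(8D³N_a) = (69.2×10³)(9.9⁴)/(8·54.0³·24) = 21.987 N/mm
U = ½kδ² = 0.5 × 21.987 × 35.6² = 13933 N·mm = 13.933 J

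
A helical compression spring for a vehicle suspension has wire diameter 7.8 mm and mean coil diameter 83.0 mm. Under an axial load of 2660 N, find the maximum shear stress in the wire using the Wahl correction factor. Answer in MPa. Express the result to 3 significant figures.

Spring index C = D/d = 83.0/7.8 = 10.6410
K_W = (4C−1)/(4C−4) + 0.615/C = 41.564/38.564 + 0.0578 = 1.1356
τ₀ = 8FD/(πd³) = 8·2660·83.0/(π·7.8³) = 1.76624e+06/1490.8 = 1184.7 MPa
τ_max = K·τ₀ = 1.1356 × 1184.7 = 1345.4 MPa

1350 MPa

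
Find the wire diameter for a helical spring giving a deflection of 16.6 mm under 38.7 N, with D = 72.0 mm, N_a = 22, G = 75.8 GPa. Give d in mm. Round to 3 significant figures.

6.70 mm

Required rate k = F/δ = 38.7/16.6 = 2.3313 N/mm
d = (8D³N_a·k / G)^(1/4) = (8·72.0³·22·2.3313 / (75.8×10³))^0.25
  = (2020.4)^0.25 = 6.7044 mm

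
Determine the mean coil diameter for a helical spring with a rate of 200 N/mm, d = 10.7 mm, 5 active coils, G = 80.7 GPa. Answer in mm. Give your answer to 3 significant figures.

D = (Gd⁴/(8N_a·k))^(1/3) = (80.7×10³·10.7⁴/(8·5·200))^(1/3)
  = (132227)^(1/3) = 50.9455 mm

50.9 mm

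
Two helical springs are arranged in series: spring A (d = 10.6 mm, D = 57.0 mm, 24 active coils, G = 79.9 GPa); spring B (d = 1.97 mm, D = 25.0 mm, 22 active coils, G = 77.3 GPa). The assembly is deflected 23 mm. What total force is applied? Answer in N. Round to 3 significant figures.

k_A = Gd⁴/(8D³N_a) = (79.9×10³)(10.6⁴)/(8·57.0³·24) = 28.369 N/mm
k_B = Gd⁴/(8D³N_a) = (77.3×10³)(1.97⁴)/(8·25.0³·22) = 0.42336 N/mm
Series: 1/k_eq = 1/28.369 + 1/0.42336 = 2.3973; k_eq = 0.41714 N/mm
F = k_eq·δ = 0.41714·23 = 9.5941 N

9.59 N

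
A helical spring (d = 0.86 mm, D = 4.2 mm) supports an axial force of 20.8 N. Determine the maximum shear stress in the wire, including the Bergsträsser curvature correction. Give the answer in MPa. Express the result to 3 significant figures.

Spring index C = D/d = 4.2/0.86 = 4.8837
K_B = (4C+2)/(4C−3) = 21.535/16.535 = 1.3024
τ₀ = 8FD/(πd³) = 8·20.8·4.2/(π·0.86³) = 698.88/1.9982 = 349.75 MPa
τ_max = K·τ₀ = 1.3024 × 349.75 = 455.51 MPa

456 MPa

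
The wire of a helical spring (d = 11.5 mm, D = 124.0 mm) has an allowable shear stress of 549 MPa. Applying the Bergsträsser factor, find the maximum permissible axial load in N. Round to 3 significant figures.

2350 N

C = D/d = 124.0/11.5 = 10.7826
K_B = (4C+2)/(4C−3) = 45.130/40.130 = 1.1246
τ_max = K·8FD/(πd³) → F_max = τ_allow·πd³/(8DK)
F_max = 549·π·11.5³/(8·124.0·1.1246) = 2.6231e+06/1115.6 = 2351.3 N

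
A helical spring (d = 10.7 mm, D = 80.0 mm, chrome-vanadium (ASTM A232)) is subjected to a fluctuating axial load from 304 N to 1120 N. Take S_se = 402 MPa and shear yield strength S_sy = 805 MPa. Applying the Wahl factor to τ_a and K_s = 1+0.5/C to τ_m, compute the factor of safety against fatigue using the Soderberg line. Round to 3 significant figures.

2.78

C = D/d = 80.0/10.7 = 7.4766; K_W = (4C−1)/(4C−4)+0.615/C = 1.1981; K_s = 1+0.5/C = 1.0669
F_a = (F_max−F_min)/2 = 408 N; F_m = (F_max+F_min)/2 = 712 N
τ_a = K_W·8F_aD/(πd³) = 1.1981 × 67.848 = 81.286 MPa
τ_m = K_s·8F_mD/(πd³) = 1.0669 × 118.4 = 126.32 MPa
Soderberg: 1/n_f = τ_a/S_se + τ_m/S_sy = 81.286/402 + 126.32/805 = 0.20220 + 0.15692 = 0.35912
n_f = 1/0.35912 = 2.785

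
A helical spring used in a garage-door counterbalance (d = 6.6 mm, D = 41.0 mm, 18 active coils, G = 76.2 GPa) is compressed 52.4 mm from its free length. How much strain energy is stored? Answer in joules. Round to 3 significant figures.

20.0 J

k = Gd⁴/(8D³N_a) = (76.2×10³)(6.6⁴)/(8·41.0³·18) = 14.569 N/mm
U = ½kδ² = 0.5 × 14.569 × 52.4² = 20001 N·mm = 20.001 J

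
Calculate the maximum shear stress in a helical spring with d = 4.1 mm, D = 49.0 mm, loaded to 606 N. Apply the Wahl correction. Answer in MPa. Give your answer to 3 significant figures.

1230 MPa

Spring index C = D/d = 49.0/4.1 = 11.9512
K_W = (4C−1)/(4C−4) + 0.615/C = 46.805/43.805 + 0.0515 = 1.1199
τ₀ = 8FD/(πd³) = 8·606·49.0/(π·4.1³) = 237552/216.52 = 1097.1 MPa
τ_max = K·τ₀ = 1.1199 × 1097.1 = 1228.7 MPa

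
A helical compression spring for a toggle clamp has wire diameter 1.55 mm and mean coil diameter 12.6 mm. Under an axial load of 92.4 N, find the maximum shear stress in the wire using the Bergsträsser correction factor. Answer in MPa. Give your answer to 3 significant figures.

931 MPa

Spring index C = D/d = 12.6/1.55 = 8.1290
K_B = (4C+2)/(4C−3) = 34.516/29.516 = 1.1694
τ₀ = 8FD/(πd³) = 8·92.4·12.6/(π·1.55³) = 9313.92/11.699 = 796.14 MPa
τ_max = K·τ₀ = 1.1694 × 796.14 = 931 MPa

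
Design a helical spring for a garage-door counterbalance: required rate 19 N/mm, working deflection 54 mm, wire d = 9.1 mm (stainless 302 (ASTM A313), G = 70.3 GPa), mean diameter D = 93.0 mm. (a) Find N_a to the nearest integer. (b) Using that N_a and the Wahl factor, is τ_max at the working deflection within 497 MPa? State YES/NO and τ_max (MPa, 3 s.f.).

(a) 4 coils; (b) YES, τ_max = 363 MPa

N_a = Gd⁴/(8D³k) = (70.3×10³)(9.1⁴)/(8·93.0³·19) = 3.943 → N_a = 4
Actual rate k = Gd⁴/(8D³·4) = 18.729 N/mm
Working load F = kδ = 18.729·54 = 1011.4 N
C = 93.0/9.1 = 10.2198; K_W = (4C−1)/(4C−4)+0.615/C = 1.1415
τ_max = K_W·8FD/(πd³) = 1.1415·317.84 = 362.83 MPa
τ_max ≤ 497 MPa → acceptable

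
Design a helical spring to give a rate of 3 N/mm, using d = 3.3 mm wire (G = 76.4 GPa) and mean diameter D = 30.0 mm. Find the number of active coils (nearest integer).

14

N_a = Gd⁴/(8D³k) = (76.4×10³ × 3.3⁴)/(8 × 30.0³ × 3)
    = 9.06044e+06 / 648000 = 13.98 → 14 coils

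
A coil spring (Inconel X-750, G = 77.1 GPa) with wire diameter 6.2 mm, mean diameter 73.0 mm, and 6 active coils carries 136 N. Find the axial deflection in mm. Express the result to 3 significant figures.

22.3 mm

k = Gd⁴/(8D³N_a) = (77.1×10³)(6.2⁴)/(8·73.0³·6) = 6.1011 N/mm
δ = F/k = 136 / 6.1011 = 22.291 mm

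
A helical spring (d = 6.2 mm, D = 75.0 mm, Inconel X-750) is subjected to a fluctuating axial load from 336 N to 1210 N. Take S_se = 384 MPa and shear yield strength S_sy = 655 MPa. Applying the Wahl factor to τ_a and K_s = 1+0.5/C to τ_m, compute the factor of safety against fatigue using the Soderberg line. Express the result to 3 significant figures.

0.499

C = D/d = 75.0/6.2 = 12.0968; K_W = (4C−1)/(4C−4)+0.615/C = 1.1184; K_s = 1+0.5/C = 1.0413
F_a = (F_max−F_min)/2 = 437 N; F_m = (F_max+F_min)/2 = 773 N
τ_a = K_W·8F_aD/(πd³) = 1.1184 × 350.19 = 391.67 MPa
τ_m = K_s·8F_mD/(πd³) = 1.0413 × 619.45 = 645.05 MPa
Soderberg: 1/n_f = τ_a/S_se + τ_m/S_sy = 391.67/384 + 645.05/655 = 1.01996 + 0.98481 = 2.0048
n_f = 1/2.0048 = 0.4988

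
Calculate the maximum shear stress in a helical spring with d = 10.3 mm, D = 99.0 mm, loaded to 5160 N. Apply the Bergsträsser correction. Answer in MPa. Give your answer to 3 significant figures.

1360 MPa

Spring index C = D/d = 99.0/10.3 = 9.6117
K_B = (4C+2)/(4C−3) = 40.447/35.447 = 1.1411
τ₀ = 8FD/(πd³) = 8·5160·99.0/(π·10.3³) = 4.08672e+06/3432.9 = 1190.5 MPa
τ_max = K·τ₀ = 1.1411 × 1190.5 = 1358.4 MPa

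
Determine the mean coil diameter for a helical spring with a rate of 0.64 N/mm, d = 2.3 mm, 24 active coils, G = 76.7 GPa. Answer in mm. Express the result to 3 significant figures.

D = (Gd⁴/(8N_a·k))^(1/3) = (76.7×10³·2.3⁴/(8·24·0.64))^(1/3)
  = (17467.3)^(1/3) = 25.9463 mm

25.9 mm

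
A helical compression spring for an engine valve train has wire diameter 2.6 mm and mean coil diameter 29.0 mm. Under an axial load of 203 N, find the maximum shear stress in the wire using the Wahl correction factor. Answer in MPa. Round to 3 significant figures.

963 MPa

Spring index C = D/d = 29.0/2.6 = 11.1538
K_W = (4C−1)/(4C−4) + 0.615/C = 43.615/40.615 + 0.0551 = 1.1290
τ₀ = 8FD/(πd³) = 8·203·29.0/(π·2.6³) = 47096/55.217 = 852.93 MPa
τ_max = K·τ₀ = 1.1290 × 852.93 = 962.96 MPa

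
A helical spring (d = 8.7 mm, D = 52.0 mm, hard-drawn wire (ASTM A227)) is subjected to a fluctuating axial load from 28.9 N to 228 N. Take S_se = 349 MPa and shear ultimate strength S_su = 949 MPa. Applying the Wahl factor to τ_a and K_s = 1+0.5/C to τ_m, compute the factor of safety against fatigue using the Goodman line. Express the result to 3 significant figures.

9.86

C = D/d = 52.0/8.7 = 5.9770; K_W = (4C−1)/(4C−4)+0.615/C = 1.2536; K_s = 1+0.5/C = 1.0837
F_a = (F_max−F_min)/2 = 99.55 N; F_m = (F_max+F_min)/2 = 128.45 N
τ_a = K_W·8F_aD/(πd³) = 1.2536 × 20.018 = 25.095 MPa
τ_m = K_s·8F_mD/(πd³) = 1.0837 × 25.83 = 27.99 MPa
Goodman: 1/n_f = τ_a/S_se + τ_m/S_su = 25.095/349 + 27.99/949 = 0.07190 + 0.02949 = 0.1014
n_f = 1/0.1014 = 9.862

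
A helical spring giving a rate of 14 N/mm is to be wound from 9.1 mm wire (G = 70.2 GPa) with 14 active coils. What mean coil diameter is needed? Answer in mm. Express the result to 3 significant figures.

D = (Gd⁴/(8N_a·k))^(1/3) = (70.2×10³·9.1⁴/(8·14·14))^(1/3)
  = (307013)^(1/3) = 67.4609 mm

67.5 mm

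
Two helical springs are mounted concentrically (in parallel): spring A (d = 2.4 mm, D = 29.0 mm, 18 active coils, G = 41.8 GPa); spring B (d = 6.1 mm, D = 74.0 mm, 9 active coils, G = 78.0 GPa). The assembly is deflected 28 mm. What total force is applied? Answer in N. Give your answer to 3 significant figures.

115 N

k_A = Gd⁴/(8D³N_a) = (41.8×10³)(2.4⁴)/(8·29.0³·18) = 0.39488 N/mm
k_B = Gd⁴/(8D³N_a) = (78.0×10³)(6.1⁴)/(8·74.0³·9) = 3.7016 N/mm
Parallel: k_eq = 0.39488 + 3.7016 = 4.0965 N/mm
F = k_eq·δ = 4.0965·28 = 114.7 N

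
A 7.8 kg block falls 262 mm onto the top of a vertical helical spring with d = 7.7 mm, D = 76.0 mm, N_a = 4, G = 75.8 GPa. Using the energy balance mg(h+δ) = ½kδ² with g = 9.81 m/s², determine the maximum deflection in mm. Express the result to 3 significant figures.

k = Gd⁴/(8D³N_a) = (75.8×10³)(7.7⁴)/(8·76.0³·4) = 18.969 N/mm
W = mg = 7.8 × 9.81 = 76.518 N
½kδ² − Wδ − Wh = 0 → δ = (W + √(W² + 2kWh))/k
δ = (76.518 + √(5855 + 760565))/18.969 = (76.518 + 875.45)/18.969 = 50.186 mm

50.2 mm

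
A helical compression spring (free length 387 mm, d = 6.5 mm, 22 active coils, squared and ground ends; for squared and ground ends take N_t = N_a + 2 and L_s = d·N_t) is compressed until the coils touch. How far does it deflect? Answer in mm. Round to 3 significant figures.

N_t = 24; L_s = 6.5·24 = 156 mm
δ_solid = L₀ − L_s = 387 − 156 = 231 mm

231 mm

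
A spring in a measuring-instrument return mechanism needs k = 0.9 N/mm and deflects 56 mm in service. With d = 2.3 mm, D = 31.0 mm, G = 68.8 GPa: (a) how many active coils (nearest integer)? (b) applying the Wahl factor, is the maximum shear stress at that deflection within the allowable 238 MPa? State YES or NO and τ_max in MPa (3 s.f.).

N_a = Gd⁴/(8D³k) = (68.8×10³)(2.3⁴)/(8·31.0³·0.9) = 8.976 → N_a = 9
Actual rate k = Gd⁴/(8D³·9) = 0.8976 N/mm
Working load F = kδ = 0.8976·56 = 50.266 N
C = 31.0/2.3 = 13.4783; K_W = (4C−1)/(4C−4)+0.615/C = 1.1057
τ_max = K_W·8FD/(πd³) = 1.1057·326.13 = 360.61 MPa
τ_max > 238 MPa → exceeds allowable

(a) 9 coils; (b) NO, τ_max = 361 MPa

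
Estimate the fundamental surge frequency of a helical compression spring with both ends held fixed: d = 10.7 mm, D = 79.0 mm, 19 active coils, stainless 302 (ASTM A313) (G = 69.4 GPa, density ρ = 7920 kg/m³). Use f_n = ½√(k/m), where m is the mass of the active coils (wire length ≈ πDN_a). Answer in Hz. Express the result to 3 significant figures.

k = Gd⁴/(8D³N_a) = (69.4×10³)(10.7⁴)/(8·79.0³·19) = 12.139 N/mm = 12139 N/m
Wire length L = πDN_a = π·79.0·19 = 4715.5 mm
m = ρ·(πd²/4)·L = 7920 × 89.92×10⁻⁶ m² × 4.7155 m = 3.3583 kg
f_n = ½√(k/m) = 0.5·√(12139/3.3583) = 0.5·√(3614.6) = 30.061 Hz

30.1 Hz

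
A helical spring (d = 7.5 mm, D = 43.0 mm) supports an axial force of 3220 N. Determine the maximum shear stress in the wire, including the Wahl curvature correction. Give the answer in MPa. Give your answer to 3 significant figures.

1060 MPa

Spring index C = D/d = 43.0/7.5 = 5.7333
K_W = (4C−1)/(4C−4) + 0.615/C = 21.933/18.933 + 0.1073 = 1.2657
τ₀ = 8FD/(πd³) = 8·3220·43.0/(π·7.5³) = 1.10768e+06/1325.4 = 835.76 MPa
τ_max = K·τ₀ = 1.2657 × 835.76 = 1057.8 MPa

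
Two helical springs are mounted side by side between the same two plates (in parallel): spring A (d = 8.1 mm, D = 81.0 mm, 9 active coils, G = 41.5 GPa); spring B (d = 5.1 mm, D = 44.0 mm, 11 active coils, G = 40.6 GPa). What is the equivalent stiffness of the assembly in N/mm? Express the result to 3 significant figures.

8.33 N/mm

k_A = Gd⁴/(8D³N_a) = (41.5×10³)(8.1⁴)/(8·81.0³·9) = 4.6687 N/mm
k_B = Gd⁴/(8D³N_a) = (40.6×10³)(5.1⁴)/(8·44.0³·11) = 3.6641 N/mm
Parallel: k_eq = 4.6687 + 3.6641 = 8.3328 N/mm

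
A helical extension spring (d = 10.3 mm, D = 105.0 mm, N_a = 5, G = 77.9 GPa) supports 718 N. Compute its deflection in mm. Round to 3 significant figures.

k = Gd⁴/(8D³N_a) = (77.9×10³)(10.3⁴)/(8·105.0³·5) = 18.935 N/mm
δ = F/k = 718 / 18.935 = 37.92 mm

37.9 mm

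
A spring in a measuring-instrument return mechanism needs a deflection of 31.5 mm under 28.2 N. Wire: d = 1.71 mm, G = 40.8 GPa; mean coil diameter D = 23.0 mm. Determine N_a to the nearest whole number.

Required rate k = F/δ = 28.2/31.5 = 0.89524 N/mm
N_a = Gd⁴/(8D³k) = (40.8×10³ × 1.71⁴)/(8 × 23.0³ × 0.89524)
    = 348855 / 87138.9 = 4.003 → 4 coils

4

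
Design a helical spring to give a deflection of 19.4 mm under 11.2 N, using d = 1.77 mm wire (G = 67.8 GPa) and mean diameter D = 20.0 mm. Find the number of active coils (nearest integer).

18

Required rate k = F/δ = 11.2/19.4 = 0.57732 N/mm
N_a = Gd⁴/(8D³k) = (67.8×10³ × 1.77⁴)/(8 × 20.0³ × 0.57732)
    = 665461 / 36948.5 = 18.01 → 18 coils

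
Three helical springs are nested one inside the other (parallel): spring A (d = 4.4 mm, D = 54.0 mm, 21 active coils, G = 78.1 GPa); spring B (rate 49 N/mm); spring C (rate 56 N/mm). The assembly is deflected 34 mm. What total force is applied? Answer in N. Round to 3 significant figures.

3610 N

k_A = Gd⁴/(8D³N_a) = (78.1×10³)(4.4⁴)/(8·54.0³·21) = 1.1066 N/mm
Parallel: k_eq = 1.1066 + 49 + 56 = 106.11 N/mm
F = k_eq·δ = 106.11·34 = 3607.6 N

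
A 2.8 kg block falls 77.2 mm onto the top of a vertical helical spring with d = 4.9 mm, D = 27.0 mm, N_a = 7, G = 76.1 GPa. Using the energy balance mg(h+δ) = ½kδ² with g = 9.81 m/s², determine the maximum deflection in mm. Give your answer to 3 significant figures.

11.0 mm

k = Gd⁴/(8D³N_a) = (76.1×10³)(4.9⁴)/(8·27.0³·7) = 39.801 N/mm
W = mg = 2.8 × 9.81 = 27.468 N
½kδ² − Wδ − Wh = 0 → δ = (W + √(W² + 2kWh))/k
δ = (27.468 + √(754.49 + 168797))/39.801 = (27.468 + 411.77)/39.801 = 11.036 mm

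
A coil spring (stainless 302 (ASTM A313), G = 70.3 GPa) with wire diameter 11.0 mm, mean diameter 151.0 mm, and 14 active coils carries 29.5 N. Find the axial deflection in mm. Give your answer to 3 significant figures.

k = Gd⁴/(8D³N_a) = (70.3×10³)(11.0⁴)/(8·151.0³·14) = 2.6692 N/mm
δ = F/k = 29.5 / 2.6692 = 11.052 mm

11.1 mm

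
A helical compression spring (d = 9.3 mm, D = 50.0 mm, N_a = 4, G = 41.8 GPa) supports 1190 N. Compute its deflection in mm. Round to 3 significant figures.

k = Gd⁴/(8D³N_a) = (41.8×10³)(9.3⁴)/(8·50.0³·4) = 78.171 N/mm
δ = F/k = 1190 / 78.171 = 15.223 mm

15.2 mm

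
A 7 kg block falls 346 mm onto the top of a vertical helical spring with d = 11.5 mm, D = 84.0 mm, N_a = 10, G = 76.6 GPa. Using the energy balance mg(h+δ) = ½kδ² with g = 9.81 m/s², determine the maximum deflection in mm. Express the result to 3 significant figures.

k = Gd⁴/(8D³N_a) = (76.6×10³)(11.5⁴)/(8·84.0³·10) = 28.255 N/mm
W = mg = 7 × 9.81 = 68.67 N
½kδ² − Wδ − Wh = 0 → δ = (W + √(W² + 2kWh))/k
δ = (68.67 + √(4715.6 + 1.34266e+06))/28.255 = (68.67 + 1160.8)/28.255 = 43.512 mm

43.5 mm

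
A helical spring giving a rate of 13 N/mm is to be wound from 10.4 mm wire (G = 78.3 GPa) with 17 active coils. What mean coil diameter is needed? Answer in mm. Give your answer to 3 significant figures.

80.3 mm

D = (Gd⁴/(8N_a·k))^(1/3) = (78.3×10³·10.4⁴/(8·17·13))^(1/3)
  = (518099)^(1/3) = 80.3164 mm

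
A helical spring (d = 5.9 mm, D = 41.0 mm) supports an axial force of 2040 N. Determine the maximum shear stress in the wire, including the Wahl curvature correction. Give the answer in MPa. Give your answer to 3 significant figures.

Spring index C = D/d = 41.0/5.9 = 6.9492
K_W = (4C−1)/(4C−4) + 0.615/C = 26.797/23.797 + 0.0885 = 1.2146
τ₀ = 8FD/(πd³) = 8·2040·41.0/(π·5.9³) = 669120/645.22 = 1037 MPa
τ_max = K·τ₀ = 1.2146 × 1037 = 1259.6 MPa

1260 MPa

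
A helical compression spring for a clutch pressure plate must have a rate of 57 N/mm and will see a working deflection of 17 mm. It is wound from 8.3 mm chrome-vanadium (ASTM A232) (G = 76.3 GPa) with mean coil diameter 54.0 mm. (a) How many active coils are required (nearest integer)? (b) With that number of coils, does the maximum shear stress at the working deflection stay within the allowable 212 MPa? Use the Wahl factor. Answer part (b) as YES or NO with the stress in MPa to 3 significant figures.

N_a = Gd⁴/(8D³k) = (76.3×10³)(8.3⁴)/(8·54.0³·57) = 5.043 → N_a = 5
Actual rate k = Gd⁴/(8D³·5) = 57.49 N/mm
Working load F = kδ = 57.49·17 = 977.34 N
C = 54.0/8.3 = 6.5060; K_W = (4C−1)/(4C−4)+0.615/C = 1.2307
τ_max = K_W·8FD/(πd³) = 1.2307·235.04 = 289.28 MPa
τ_max > 212 MPa → exceeds allowable

(a) 5 coils; (b) NO, τ_max = 289 MPa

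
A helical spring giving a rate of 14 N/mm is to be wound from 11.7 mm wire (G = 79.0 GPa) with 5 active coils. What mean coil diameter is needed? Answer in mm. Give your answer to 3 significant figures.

D = (Gd⁴/(8N_a·k))^(1/3) = (79.0×10³·11.7⁴/(8·5·14))^(1/3)
  = (2.64352e+06)^(1/3) = 138.2699 mm

138 mm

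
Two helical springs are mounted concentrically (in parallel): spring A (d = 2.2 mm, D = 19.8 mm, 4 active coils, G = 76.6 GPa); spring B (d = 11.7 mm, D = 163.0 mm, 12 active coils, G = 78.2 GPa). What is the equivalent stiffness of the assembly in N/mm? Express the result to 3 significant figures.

10.7 N/mm

k_A = Gd⁴/(8D³N_a) = (76.6×10³)(2.2⁴)/(8·19.8³·4) = 7.2239 N/mm
k_B = Gd⁴/(8D³N_a) = (78.2×10³)(11.7⁴)/(8·163.0³·12) = 3.5247 N/mm
Parallel: k_eq = 7.2239 + 3.5247 = 10.749 N/mm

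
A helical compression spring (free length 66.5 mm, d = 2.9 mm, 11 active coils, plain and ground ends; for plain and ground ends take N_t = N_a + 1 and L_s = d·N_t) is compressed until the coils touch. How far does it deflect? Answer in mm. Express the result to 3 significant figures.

N_t = 12; L_s = 2.9·12 = 34.8 mm
δ_solid = L₀ − L_s = 66.5 − 34.8 = 31.7 mm

31.7 mm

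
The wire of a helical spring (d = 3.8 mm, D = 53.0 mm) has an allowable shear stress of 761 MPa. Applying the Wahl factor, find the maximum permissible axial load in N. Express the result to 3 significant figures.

C = D/d = 53.0/3.8 = 13.9474
K_W = (4C−1)/(4C−4) + 0.615/C = 54.789/51.789 + 0.0441 = 1.1020
τ_max = K·8FD/(πd³) → F_max = τ_allow·πd³/(8DK)
F_max = 761·π·3.8³/(8·53.0·1.1020) = 1.3119e+05/467.26 = 280.76 N

281 N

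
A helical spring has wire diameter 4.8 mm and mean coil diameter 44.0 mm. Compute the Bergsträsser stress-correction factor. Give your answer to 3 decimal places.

1.149

C = D/d = 44.0/4.8 = 9.1667
K_B = (4C+2)/(4C−3) = 38.667/33.667 = 1.1485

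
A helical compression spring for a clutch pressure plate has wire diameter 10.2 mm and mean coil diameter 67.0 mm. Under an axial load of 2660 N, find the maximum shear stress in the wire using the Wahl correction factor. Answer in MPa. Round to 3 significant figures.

525 MPa

Spring index C = D/d = 67.0/10.2 = 6.5686
K_W = (4C−1)/(4C−4) + 0.615/C = 25.275/22.275 + 0.0936 = 1.2283
τ₀ = 8FD/(πd³) = 8·2660·67.0/(π·10.2³) = 1.42576e+06/3333.9 = 427.66 MPa
τ_max = K·τ₀ = 1.2283 × 427.66 = 525.3 MPa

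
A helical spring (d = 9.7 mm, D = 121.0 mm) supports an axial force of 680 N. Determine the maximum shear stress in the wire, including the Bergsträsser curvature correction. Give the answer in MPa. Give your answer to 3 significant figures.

Spring index C = D/d = 121.0/9.7 = 12.4742
K_B = (4C+2)/(4C−3) = 51.897/46.897 = 1.1066
τ₀ = 8FD/(πd³) = 8·680·121.0/(π·9.7³) = 658240/2867.2 = 229.57 MPa
τ_max = K·τ₀ = 1.1066 × 229.57 = 254.05 MPa

254 MPa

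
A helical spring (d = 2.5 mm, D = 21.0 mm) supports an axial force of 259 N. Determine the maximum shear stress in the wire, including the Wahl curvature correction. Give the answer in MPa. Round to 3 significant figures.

Spring index C = D/d = 21.0/2.5 = 8.4000
K_W = (4C−1)/(4C−4) + 0.615/C = 32.600/29.600 + 0.0732 = 1.1746
τ₀ = 8FD/(πd³) = 8·259·21.0/(π·2.5³) = 43512/49.087 = 886.42 MPa
τ_max = K·τ₀ = 1.1746 × 886.42 = 1041.2 MPa

1040 MPa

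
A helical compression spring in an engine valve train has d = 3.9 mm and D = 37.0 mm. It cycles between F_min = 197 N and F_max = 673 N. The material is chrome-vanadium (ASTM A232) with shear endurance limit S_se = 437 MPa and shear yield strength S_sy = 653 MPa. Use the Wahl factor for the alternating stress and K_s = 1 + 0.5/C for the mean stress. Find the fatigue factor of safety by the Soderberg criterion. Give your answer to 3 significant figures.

C = D/d = 37.0/3.9 = 9.4872; K_W = (4C−1)/(4C−4)+0.615/C = 1.1532; K_s = 1+0.5/C = 1.0527
F_a = (F_max−F_min)/2 = 238 N; F_m = (F_max+F_min)/2 = 435 N
τ_a = K_W·8F_aD/(πd³) = 1.1532 × 378.03 = 435.94 MPa
τ_m = K_s·8F_mD/(πd³) = 1.0527 × 690.94 = 727.35 MPa
Soderberg: 1/n_f = τ_a/S_se + τ_m/S_sy = 435.94/437 + 727.35/653 = 0.99757 + 1.11386 = 2.1114
n_f = 1/2.1114 = 0.4736

0.474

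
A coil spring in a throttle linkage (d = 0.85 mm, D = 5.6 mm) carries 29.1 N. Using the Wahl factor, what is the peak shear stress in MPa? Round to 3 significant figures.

Spring index C = D/d = 5.6/0.85 = 6.5882
K_W = (4C−1)/(4C−4) + 0.615/C = 25.353/22.353 + 0.0933 = 1.2276
τ₀ = 8FD/(πd³) = 8·29.1·5.6/(π·0.85³) = 1303.68/1.9293 = 675.72 MPa
τ_max = K·τ₀ = 1.2276 × 675.72 = 829.48 MPa

829 MPa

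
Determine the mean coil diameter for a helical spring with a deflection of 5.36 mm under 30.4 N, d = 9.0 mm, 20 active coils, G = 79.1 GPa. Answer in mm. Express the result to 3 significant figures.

83.0 mm

Required rate k = F/δ = 30.4/5.36 = 5.6716 N/mm
D = (Gd⁴/(8N_a·k))^(1/3) = (79.1×10³·9.0⁴/(8·20·5.6716))^(1/3)
  = (571897)^(1/3) = 83.0053 mm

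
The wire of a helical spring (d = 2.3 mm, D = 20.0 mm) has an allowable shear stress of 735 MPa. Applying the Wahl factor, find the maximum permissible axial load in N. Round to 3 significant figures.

150 N

C = D/d = 20.0/2.3 = 8.6957
K_W = (4C−1)/(4C−4) + 0.615/C = 33.783/30.783 + 0.0707 = 1.1682
τ_max = K·8FD/(πd³) → F_max = τ_allow·πd³/(8DK)
F_max = 735·π·2.3³/(8·20.0·1.1682) = 28094/186.91 = 150.31 N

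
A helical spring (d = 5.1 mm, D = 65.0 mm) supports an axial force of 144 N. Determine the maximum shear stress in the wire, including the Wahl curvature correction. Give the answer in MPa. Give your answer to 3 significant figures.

200 MPa

Spring index C = D/d = 65.0/5.1 = 12.7451
K_W = (4C−1)/(4C−4) + 0.615/C = 49.980/46.980 + 0.0483 = 1.1121
τ₀ = 8FD/(πd³) = 8·144·65.0/(π·5.1³) = 74880/416.74 = 179.68 MPa
τ_max = K·τ₀ = 1.1121 × 179.68 = 199.83 MPa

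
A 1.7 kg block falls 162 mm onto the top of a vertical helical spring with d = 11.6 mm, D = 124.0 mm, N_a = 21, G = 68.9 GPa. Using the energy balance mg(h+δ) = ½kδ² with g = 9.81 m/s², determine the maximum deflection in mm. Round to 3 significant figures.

k = Gd⁴/(8D³N_a) = (68.9×10³)(11.6⁴)/(8·124.0³·21) = 3.8947 N/mm
W = mg = 1.7 × 9.81 = 16.677 N
½kδ² − Wδ − Wh = 0 → δ = (W + √(W² + 2kWh))/k
δ = (16.677 + √(278.12 + 21044.6))/3.8947 = (16.677 + 146.02)/3.8947 = 41.774 mm

41.8 mm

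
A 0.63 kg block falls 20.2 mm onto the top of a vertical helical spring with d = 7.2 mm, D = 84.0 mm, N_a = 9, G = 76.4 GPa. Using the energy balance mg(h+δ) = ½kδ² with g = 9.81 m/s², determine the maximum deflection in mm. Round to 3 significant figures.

8.60 mm

k = Gd⁴/(8D³N_a) = (76.4×10³)(7.2⁴)/(8·84.0³·9) = 4.8112 N/mm
W = mg = 0.63 × 9.81 = 6.1803 N
½kδ² − Wδ − Wh = 0 → δ = (W + √(W² + 2kWh))/k
δ = (6.1803 + √(38.196 + 1201.28))/4.8112 = (6.1803 + 35.206)/4.8112 = 8.6021 mm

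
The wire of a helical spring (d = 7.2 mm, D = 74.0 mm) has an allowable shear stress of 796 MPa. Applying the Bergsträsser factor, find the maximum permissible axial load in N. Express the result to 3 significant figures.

C = D/d = 74.0/7.2 = 10.2778
K_B = (4C+2)/(4C−3) = 43.111/38.111 = 1.1312
τ_max = K·8FD/(πd³) → F_max = τ_allow·πd³/(8DK)
F_max = 796·π·7.2³/(8·74.0·1.1312) = 9.3338e+05/669.67 = 1393.8 N

1390 N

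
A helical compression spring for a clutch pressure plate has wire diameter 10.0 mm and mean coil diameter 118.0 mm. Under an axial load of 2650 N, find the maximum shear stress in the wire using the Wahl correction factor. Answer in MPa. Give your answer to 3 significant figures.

Spring index C = D/d = 118.0/10.0 = 11.8000
K_W = (4C−1)/(4C−4) + 0.615/C = 46.200/43.200 + 0.0521 = 1.1216
τ₀ = 8FD/(πd³) = 8·2650·118.0/(π·10.0³) = 2.5016e+06/3141.6 = 796.28 MPa
τ_max = K·τ₀ = 1.1216 × 796.28 = 893.08 MPa

893 MPa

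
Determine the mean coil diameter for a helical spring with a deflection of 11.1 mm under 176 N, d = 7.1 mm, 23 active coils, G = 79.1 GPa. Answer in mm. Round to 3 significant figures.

Required rate k = F/δ = 176/11.1 = 15.856 N/mm
D = (Gd⁴/(8N_a·k))^(1/3) = (79.1×10³·7.1⁴/(8·23·15.856))^(1/3)
  = (68897.3)^(1/3) = 40.9953 mm

41.0 mm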